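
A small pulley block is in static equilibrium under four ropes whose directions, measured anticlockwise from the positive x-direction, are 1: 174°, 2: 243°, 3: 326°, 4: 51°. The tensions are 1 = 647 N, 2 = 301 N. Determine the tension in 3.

Resolve: ΣF_x = 647 cos 174° + 301 cos 243° + T_3 cos 326° + T_4 cos 51° = 0.
        ΣF_y = 647 sin 174° + 301 sin 243° + T_3 sin 326° + T_4 sin 51° = 0.
The known terms sum to (-780.1, -200.6) N, so 0.8290 T_3 + 0.6293 T_4 = 780.1 and -0.5592 T_3 + 0.7771 T_4 = 200.6.
Solving simultaneously: T_3 = 481.9 N, T_4 = 604.8 N.

T_3 ≈ 482 N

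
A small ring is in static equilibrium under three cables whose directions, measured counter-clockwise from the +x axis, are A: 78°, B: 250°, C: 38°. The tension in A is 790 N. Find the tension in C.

T_C ≈ 207 N

Resolve: ΣF_x = 790 cos 78° + T_B cos 250° + T_C cos 38° = 0.
        ΣF_y = 790 sin 78° + T_B sin 250° + T_C sin 38° = 0.
The known terms sum to (164.3, 772.7) N, so -0.3420 T_B + 0.7880 T_C = -164.3 and -0.9397 T_B + 0.6157 T_C = -772.7.
Solving simultaneously: T_B = 958.3 N, T_C = 207.5 N.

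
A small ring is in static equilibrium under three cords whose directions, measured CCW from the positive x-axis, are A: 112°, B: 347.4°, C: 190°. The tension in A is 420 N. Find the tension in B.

Resolve: ΣF_x = 420 cos 112° + T_B cos 347.4° + T_C cos 190° = 0.
        ΣF_y = 420 sin 112° + T_B sin 347.4° + T_C sin 190° = 0.
The known terms sum to (-157.3, 389.4) N, so 0.9759 T_B − 0.9848 T_C = 157.3 and -0.2181 T_B − 0.1736 T_C = -389.4.
Solving simultaneously: T_B = 1069 N, T_C = 899.6 N.

T_B ≈ 1070 N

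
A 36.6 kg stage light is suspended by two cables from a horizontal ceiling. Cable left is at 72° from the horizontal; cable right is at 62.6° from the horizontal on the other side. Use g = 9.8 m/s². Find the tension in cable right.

T_right ≈ 156 N

Weight W = 36.6 × 9.8 = 358.7 N acts straight down.
Horizontal: T_left cos 72° = T_right cos 62.6°  →  T_left = 1.489 T_right.
Vertical: T_left sin 72° + T_right sin 62.6° = 358.7.
Substituting the horizontal relation into the vertical equation gives 2.304 T_right = 358.7, so T_right = 155.7 N.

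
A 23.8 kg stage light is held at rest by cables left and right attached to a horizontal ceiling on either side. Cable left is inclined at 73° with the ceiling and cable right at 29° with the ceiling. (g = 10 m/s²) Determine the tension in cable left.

Weight W = 23.8 × 10 = 238 N acts straight down.
Horizontal: T_left cos 73° = T_right cos 29°  →  T_right = 0.3343 T_left.
Vertical: T_left sin 73° + T_right sin 29° = 238.
Substituting the horizontal relation into the vertical equation gives 1.118 T_left = 238, so T_left = 212.8 N.

T_left ≈ 213 N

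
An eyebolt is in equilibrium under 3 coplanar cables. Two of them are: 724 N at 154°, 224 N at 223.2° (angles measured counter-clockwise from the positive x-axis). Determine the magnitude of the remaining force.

F ≈ 830 N

Sum the known components: ΣF_x = -814 N, ΣF_y = 164 N.
For equilibrium the remaining force must supply (−ΣF_x, −ΣF_y) = (814, -164) N.
Magnitude = √((814)² + (-164)²) = 830.4 N; direction = atan2(-164, 814) = 348.6°.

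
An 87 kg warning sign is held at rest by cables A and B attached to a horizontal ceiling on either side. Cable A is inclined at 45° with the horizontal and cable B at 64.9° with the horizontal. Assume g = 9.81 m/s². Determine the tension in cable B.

T_B ≈ 642 N

Weight W = 87 × 9.81 = 853.5 N acts straight down.
Horizontal: T_A cos 45° = T_B cos 64.9°  →  T_A = 0.5999 T_B.
Vertical: T_A sin 45° + T_B sin 64.9° = 853.5.
Substituting the horizontal relation into the vertical equation gives 1.33 T_B = 853.5, so T_B = 641.8 N.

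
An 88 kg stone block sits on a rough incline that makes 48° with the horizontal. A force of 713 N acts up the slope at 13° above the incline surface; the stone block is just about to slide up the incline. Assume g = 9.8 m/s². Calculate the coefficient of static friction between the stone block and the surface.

On the verge of sliding up the incline, friction is at its maximum μN and acts down the slope.
Perpendicular to incline: N = W cos 48° − P sin 13° = 577.1 − 160.4 = 416.7 N.
Along incline: P cos 13° − μN = W sin 48° → μ = −(W sin 48° − P cos 13°) / N = 0.1292.

μ ≈ 0.129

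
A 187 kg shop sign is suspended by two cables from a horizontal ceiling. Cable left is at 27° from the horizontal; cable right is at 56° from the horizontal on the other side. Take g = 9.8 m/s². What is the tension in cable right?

Weight W = 187 × 9.8 = 1833 N acts straight down.
Horizontal: T_left cos 27° = T_right cos 56°  →  T_left = 0.6276 T_right.
Vertical: T_left sin 27° + T_right sin 56° = 1833.
Substituting the horizontal relation into the vertical equation gives 1.114 T_right = 1833, so T_right = 1645 N.

T_right ≈ 1650 N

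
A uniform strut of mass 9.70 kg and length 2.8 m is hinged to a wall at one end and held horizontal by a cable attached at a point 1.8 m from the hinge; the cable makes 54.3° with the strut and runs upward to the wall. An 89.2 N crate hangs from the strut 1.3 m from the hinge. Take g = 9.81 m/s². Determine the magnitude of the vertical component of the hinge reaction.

Take torques about the hinge: T sin 54.3° · 1.8 = 9.70×9.81×1.4 + 89.2×1.3 = 249.18 N·m.
So T = 249.18 / (0.8121 × 1.8) = 170.47 N.
ΣF_y = 0: H_y = (9.70×9.81 + 89.2) − T sin 54.3° = 184.36 − 138.43 = 45.924 N.

|H_y| ≈ 45.9 N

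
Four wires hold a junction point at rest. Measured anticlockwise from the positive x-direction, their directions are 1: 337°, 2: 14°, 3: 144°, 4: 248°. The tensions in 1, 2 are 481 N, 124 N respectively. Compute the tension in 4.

Resolve: ΣF_x = 481 cos 337° + 124 cos 14° + T_3 cos 144° + T_4 cos 248° = 0.
        ΣF_y = 481 sin 337° + 124 sin 14° + T_3 sin 144° + T_4 sin 248° = 0.
The known terms sum to (563.1, -157.9) N, so -0.8090 T_3 − 0.3746 T_4 = -563.1 and 0.5878 T_3 − 0.9272 T_4 = 157.9.
Solving simultaneously: T_3 = 599 N, T_4 = 209.4 N.

T_4 ≈ 209 N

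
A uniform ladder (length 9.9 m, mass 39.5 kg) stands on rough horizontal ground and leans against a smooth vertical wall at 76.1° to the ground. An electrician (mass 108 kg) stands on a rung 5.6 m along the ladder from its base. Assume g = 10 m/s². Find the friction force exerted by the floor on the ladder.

Torques about the foot: N_wall · 9.9 sin 76.1° = 39.5×10×4.95 cos 76.1° + 108×10×5.6 cos 76.1° → N_wall = 200.06 N.
ΣF_x = 0: f_floor = N_wall = 200.06 N.

f ≈ 200 N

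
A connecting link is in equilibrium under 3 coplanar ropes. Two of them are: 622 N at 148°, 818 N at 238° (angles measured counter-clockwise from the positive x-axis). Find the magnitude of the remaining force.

Sum the known components: ΣF_x = -961 N, ΣF_y = -364.1 N.
For equilibrium the remaining force must supply (−ΣF_x, −ΣF_y) = (961, 364.1) N.
Magnitude = √((961)² + (364.1)²) = 1028 N; direction = atan2(364.1, 961) = 20.8°.

F ≈ 1030 N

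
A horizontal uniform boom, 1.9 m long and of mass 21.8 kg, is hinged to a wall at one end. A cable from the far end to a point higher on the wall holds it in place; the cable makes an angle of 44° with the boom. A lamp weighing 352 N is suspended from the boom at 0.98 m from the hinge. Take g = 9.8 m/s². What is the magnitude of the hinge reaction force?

Take torques about the hinge: T sin 44° · 1.9 = 21.8×9.8×0.95 + 352×0.98 = 547.92 N·m.
So T = 547.92 / (0.6947 × 1.9) = 415.14 N.
ΣF_x = 0: H_x = T cos 44° = 298.62 N.
ΣF_y = 0: H_y = (21.8×9.8 + 352) − T sin 44° = 565.64 − 288.38 = 277.26 N.
|H| = √(H_x² + H_y²) = √((298.62)² + (277.26)²) = 407.49 N.

|H| ≈ 407 N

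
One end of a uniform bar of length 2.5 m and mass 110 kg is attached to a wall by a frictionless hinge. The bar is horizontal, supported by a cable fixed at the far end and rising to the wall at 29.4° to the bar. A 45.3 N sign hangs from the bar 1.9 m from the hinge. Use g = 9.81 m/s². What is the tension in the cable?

Take torques about the hinge: T sin 29.4° · 2.5 = 110×9.81×1.25 + 45.3×1.9 = 1434.9 N·m.
So T = 1434.9 / (0.4909 × 2.5) = 1169.2 N.

T ≈ 1170 N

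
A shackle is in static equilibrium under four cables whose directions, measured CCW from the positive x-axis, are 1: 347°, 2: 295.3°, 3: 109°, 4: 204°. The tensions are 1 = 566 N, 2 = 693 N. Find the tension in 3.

T_3 ≈ 1040 N

Resolve: ΣF_x = 566 cos 347° + 693 cos 295.3° + T_3 cos 109° + T_4 cos 204° = 0.
        ΣF_y = 566 sin 347° + 693 sin 295.3° + T_3 sin 109° + T_4 sin 204° = 0.
The known terms sum to (847.7, -753.9) N, so -0.3256 T_3 − 0.9135 T_4 = -847.7 and 0.9455 T_3 − 0.4067 T_4 = 753.9.
Solving simultaneously: T_3 = 1037 N, T_4 = 558.2 N.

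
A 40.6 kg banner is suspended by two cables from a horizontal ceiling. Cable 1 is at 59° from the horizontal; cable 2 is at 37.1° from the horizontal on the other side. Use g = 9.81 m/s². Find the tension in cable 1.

T_1 ≈ 319 N

Weight W = 40.6 × 9.81 = 398.3 N acts straight down.
Horizontal: T_1 cos 59° = T_2 cos 37.1°  →  T_2 = 0.6457 T_1.
Vertical: T_1 sin 59° + T_2 sin 37.1° = 398.3.
Substituting the horizontal relation into the vertical equation gives 1.247 T_1 = 398.3, so T_1 = 319.5 N.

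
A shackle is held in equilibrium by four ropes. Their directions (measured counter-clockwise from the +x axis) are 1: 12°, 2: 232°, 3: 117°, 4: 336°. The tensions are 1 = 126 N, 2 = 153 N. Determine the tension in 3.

Resolve: ΣF_x = 126 cos 12° + 153 cos 232° + T_3 cos 117° + T_4 cos 336° = 0.
        ΣF_y = 126 sin 12° + 153 sin 232° + T_3 sin 117° + T_4 sin 336° = 0.
The known terms sum to (29.05, -94.37) N, so -0.4540 T_3 + 0.9135 T_4 = -29.05 and 0.8910 T_3 − 0.4067 T_4 = 94.37.
Solving simultaneously: T_3 = 118.2 N, T_4 = 26.95 N.

T_3 ≈ 118 N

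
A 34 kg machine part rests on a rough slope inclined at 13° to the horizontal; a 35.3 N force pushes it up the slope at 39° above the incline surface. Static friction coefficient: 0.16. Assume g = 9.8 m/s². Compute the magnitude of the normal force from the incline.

Axes along / perpendicular to the incline. W sin 13° = 74.95 N down-slope; W cos 13° = 324.7 N into the surface.
Perpendicular: N = W cos 13° − P sin 39° = 324.7 − 22.22 = 302.4 N.
Along incline: P cos 39° + f = W sin 13° (friction acts up-slope) → f = 74.95 − 27.43 = 47.52 N.
|f| = 47.52 N ≤ μN = 48.39 N, so the machine part is indeed static.

N ≈ 302 N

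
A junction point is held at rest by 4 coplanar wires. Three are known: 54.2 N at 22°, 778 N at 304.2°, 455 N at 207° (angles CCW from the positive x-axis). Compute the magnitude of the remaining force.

Sum the known components: ΣF_x = 82.15 N, ΣF_y = -829.7 N.
For equilibrium the remaining force must supply (−ΣF_x, −ΣF_y) = (-82.15, 829.7) N.
Magnitude = √((-82.15)² + (829.7)²) = 833.8 N; direction = atan2(829.7, -82.15) = 95.7°.

F ≈ 834 N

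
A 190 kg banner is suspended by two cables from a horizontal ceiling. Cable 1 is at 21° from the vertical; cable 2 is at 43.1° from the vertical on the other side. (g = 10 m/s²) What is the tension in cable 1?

T_1 ≈ 1440 N

Angles from the horizontal: cable 1 is 90° − 21° = 69°, cable 2 is 90° − 43.1° = 46.9°.
Weight W = 190 × 10 = 1900 N acts straight down.
Horizontal: T_1 cos 69° = T_2 cos 46.9°  →  T_2 = 0.5245 T_1.
Vertical: T_1 sin 69° + T_2 sin 46.9° = 1900.
Substituting the horizontal relation into the vertical equation gives 1.317 T_1 = 1900, so T_1 = 1443 N.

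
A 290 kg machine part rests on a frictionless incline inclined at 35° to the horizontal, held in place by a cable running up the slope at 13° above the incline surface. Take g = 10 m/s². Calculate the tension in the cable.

Take axes along and perpendicular to the incline. Weight components: W sin 35° = 1663 N down-slope, W cos 35° = 2376 N into the surface.
Along incline: T cos 13° = W sin 35° → T = 1707 N.
Perpendicular: N = W cos 35° − T sin 13° = 1992 N.

T ≈ 1710 N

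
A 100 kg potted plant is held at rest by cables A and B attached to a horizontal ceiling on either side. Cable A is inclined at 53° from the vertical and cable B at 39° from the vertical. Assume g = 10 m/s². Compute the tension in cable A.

T_A ≈ 630 N

Angles from the horizontal: cable A is 90° − 53° = 37°, cable B is 90° − 39° = 51°.
Weight W = 100 × 10 = 1000 N acts straight down.
Horizontal: T_A cos 37° = T_B cos 51°  →  T_B = 1.269 T_A.
Vertical: T_A sin 37° + T_B sin 51° = 1000.
Substituting the horizontal relation into the vertical equation gives 1.588 T_A = 1000, so T_A = 629.7 N.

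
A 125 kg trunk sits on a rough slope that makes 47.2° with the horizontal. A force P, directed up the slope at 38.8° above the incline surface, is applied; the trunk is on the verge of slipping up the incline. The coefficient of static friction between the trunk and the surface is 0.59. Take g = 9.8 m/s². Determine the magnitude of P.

P ≈ 1210 N

On the verge of sliding up the incline, friction equals μN and acts down the slope.
Perpendicular: N + P sin 38.8° = W cos 47.2° = 832.3 N.
Along incline: P cos 38.8° = W sin 47.2° + μN  with W sin 47.2° = 898.8 N.
Solving the pair for P and N: P = 1210 N, N = 74.37 N (and f = μN = 43.88 N).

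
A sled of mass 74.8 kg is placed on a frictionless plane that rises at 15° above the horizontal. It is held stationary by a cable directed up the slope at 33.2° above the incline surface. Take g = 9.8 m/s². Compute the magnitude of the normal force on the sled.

N ≈ 584 N

Take axes along and perpendicular to the incline. Weight components: W sin 15° = 189.7 N down-slope, W cos 15° = 708.1 N into the surface.
Along incline: T cos 33.2° = W sin 15° → T = 226.7 N.
Perpendicular: N = W cos 15° − T sin 33.2° = 583.9 N.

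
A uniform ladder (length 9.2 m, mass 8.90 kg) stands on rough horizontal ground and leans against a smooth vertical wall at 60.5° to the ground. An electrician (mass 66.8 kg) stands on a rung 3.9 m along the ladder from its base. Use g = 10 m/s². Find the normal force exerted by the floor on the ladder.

N_floor ≈ 757 N

ΣF_y = 0: N_floor = 8.90×10 + 66.8×10 = 757 N.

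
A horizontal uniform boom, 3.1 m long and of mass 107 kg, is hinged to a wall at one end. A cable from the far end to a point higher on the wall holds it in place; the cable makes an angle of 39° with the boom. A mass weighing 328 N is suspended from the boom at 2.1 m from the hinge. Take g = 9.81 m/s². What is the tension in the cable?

Take torques about the hinge: T sin 39° · 3.1 = 107×9.81×1.55 + 328×2.1 = 2315.8 N·m.
So T = 2315.8 / (0.6293 × 3.1) = 1187 N.

T ≈ 1190 N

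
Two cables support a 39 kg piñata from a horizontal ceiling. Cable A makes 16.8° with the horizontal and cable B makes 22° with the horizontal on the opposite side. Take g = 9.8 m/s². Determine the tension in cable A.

T_A ≈ 566 N

Weight W = 39 × 9.8 = 382.2 N acts straight down.
Horizontal: T_A cos 16.8° = T_B cos 22°  →  T_B = 1.033 T_A.
Vertical: T_A sin 16.8° + T_B sin 22° = 382.2.
Substituting the horizontal relation into the vertical equation gives 0.6758 T_A = 382.2, so T_A = 565.5 N.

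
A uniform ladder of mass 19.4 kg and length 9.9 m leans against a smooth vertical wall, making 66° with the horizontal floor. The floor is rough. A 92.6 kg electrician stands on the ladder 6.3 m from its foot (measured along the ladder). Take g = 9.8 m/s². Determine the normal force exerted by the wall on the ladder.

Torques about the foot: N_wall · 9.9 sin 66° = 19.4×9.8×4.95 cos 66° + 92.6×9.8×6.3 cos 66° → N_wall = 299.44 N.

N_wall ≈ 299 N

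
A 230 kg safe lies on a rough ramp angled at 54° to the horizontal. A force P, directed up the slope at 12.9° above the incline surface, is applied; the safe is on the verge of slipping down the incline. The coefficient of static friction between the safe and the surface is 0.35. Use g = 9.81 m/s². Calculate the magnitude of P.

P ≈ 1520 N

On the verge of sliding down the incline, friction equals μN and acts up the slope.
Perpendicular: N + P sin 12.9° = W cos 54° = 1326 N.
Along incline: P cos 12.9° + μN = W sin 54° with W sin 54° = 1825 N.
Solving the pair for P and N: P = 1518 N, N = 987.3 N (and f = μN = 345.6 N).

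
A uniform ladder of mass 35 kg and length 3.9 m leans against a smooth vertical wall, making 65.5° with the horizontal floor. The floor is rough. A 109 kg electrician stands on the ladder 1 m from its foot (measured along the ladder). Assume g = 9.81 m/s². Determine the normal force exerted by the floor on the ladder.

ΣF_y = 0: N_floor = 35×9.81 + 109×9.81 = 1412.6 N.

N_floor ≈ 1410 N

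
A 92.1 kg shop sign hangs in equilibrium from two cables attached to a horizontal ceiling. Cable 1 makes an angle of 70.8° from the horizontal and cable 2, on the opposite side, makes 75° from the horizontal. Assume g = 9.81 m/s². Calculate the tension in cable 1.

Weight W = 92.1 × 9.81 = 903.5 N acts straight down.
Horizontal: T_1 cos 70.8° = T_2 cos 75°  →  T_2 = 1.271 T_1.
Vertical: T_1 sin 70.8° + T_2 sin 75° = 903.5.
Substituting the horizontal relation into the vertical equation gives 2.172 T_1 = 903.5, so T_1 = 416 N.

T_1 ≈ 416 N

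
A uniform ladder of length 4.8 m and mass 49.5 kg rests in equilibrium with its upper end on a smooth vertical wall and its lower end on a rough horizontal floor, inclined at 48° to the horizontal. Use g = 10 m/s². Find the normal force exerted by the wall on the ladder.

Torques about the foot: N_wall · 4.8 sin 48° = 49.5×10×2.4 cos 48° → N_wall = 222.85 N.

N_wall ≈ 223 N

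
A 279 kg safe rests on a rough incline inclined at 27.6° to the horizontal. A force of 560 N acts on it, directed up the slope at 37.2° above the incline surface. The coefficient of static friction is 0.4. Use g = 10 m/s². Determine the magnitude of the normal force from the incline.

Axes along / perpendicular to the incline. W sin 27.6° = 1293 N down-slope; W cos 27.6° = 2473 N into the surface.
Perpendicular: N = W cos 27.6° − P sin 37.2° = 2473 − 338.6 = 2134 N.
Along incline: P cos 37.2° + f = W sin 27.6° (friction acts up-slope) → f = 1293 − 446.1 = 846.5 N.
|f| = 846.5 N ≤ μN = 853.6 N, so the safe is indeed static.

N ≈ 2130 N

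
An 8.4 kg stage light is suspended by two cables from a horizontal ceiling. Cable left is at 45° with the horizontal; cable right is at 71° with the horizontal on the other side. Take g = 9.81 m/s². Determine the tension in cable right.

Weight W = 8.4 × 9.81 = 82.4 N acts straight down.
Horizontal: T_left cos 45° = T_right cos 71°  →  T_left = 0.4604 T_right.
Vertical: T_left sin 45° + T_right sin 71° = 82.4.
Substituting the horizontal relation into the vertical equation gives 1.271 T_right = 82.4, so T_right = 64.83 N.

T_right ≈ 64.8 N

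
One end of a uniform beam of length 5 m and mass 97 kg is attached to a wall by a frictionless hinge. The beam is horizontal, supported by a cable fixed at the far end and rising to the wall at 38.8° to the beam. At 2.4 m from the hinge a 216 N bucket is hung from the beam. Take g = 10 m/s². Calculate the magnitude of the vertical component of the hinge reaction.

Take torques about the hinge: T sin 38.8° · 5 = 97×10×2.5 + 216×2.4 = 2943.4 N·m.
So T = 2943.4 / (0.6266 × 5) = 939.48 N.
ΣF_y = 0: H_y = (97×10 + 216) − T sin 38.8° = 1186 − 588.68 = 597.32 N.

|H_y| ≈ 597 N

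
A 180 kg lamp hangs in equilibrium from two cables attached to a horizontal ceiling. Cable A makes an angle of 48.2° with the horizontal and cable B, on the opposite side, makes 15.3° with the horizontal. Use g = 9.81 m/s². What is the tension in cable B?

Weight W = 180 × 9.81 = 1766 N acts straight down.
Horizontal: T_A cos 48.2° = T_B cos 15.3°  →  T_A = 1.447 T_B.
Vertical: T_A sin 48.2° + T_B sin 15.3° = 1766.
Substituting the horizontal relation into the vertical equation gives 1.343 T_B = 1766, so T_B = 1315 N.

T_B ≈ 1320 N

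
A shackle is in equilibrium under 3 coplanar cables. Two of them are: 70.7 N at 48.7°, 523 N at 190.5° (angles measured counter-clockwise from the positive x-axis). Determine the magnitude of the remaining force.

F ≈ 469 N

Sum the known components: ΣF_x = -467.6 N, ΣF_y = -42.19 N.
For equilibrium the remaining force must supply (−ΣF_x, −ΣF_y) = (467.6, 42.19) N.
Magnitude = √((467.6)² + (42.19)²) = 469.5 N; direction = atan2(42.19, 467.6) = 5.2°.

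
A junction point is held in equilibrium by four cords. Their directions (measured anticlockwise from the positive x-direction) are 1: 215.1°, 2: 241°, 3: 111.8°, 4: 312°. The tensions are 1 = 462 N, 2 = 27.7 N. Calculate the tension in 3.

Resolve: ΣF_x = 462 cos 215.1° + 27.7 cos 241° + T_3 cos 111.8° + T_4 cos 312° = 0.
        ΣF_y = 462 sin 215.1° + 27.7 sin 241° + T_3 sin 111.8° + T_4 sin 312° = 0.
The known terms sum to (-391.4, -289.9) N, so -0.3714 T_3 + 0.6691 T_4 = 391.4 and 0.9285 T_3 − 0.7431 T_4 = 289.9.
Solving simultaneously: T_3 = 1404 N, T_4 = 1364 N.

T_3 ≈ 1400 N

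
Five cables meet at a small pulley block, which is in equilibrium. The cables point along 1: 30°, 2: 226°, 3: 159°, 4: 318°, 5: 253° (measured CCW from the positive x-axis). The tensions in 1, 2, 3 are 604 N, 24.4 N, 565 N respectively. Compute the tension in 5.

Resolve: ΣF_x = 604 cos 30° + 24.4 cos 226° + 565 cos 159° + T_4 cos 318° + T_5 cos 253° = 0.
        ΣF_y = 604 sin 30° + 24.4 sin 226° + 565 sin 159° + T_4 sin 318° + T_5 sin 253° = 0.
The known terms sum to (-21.34, 486.9) N, so 0.7431 T_4 − 0.2924 T_5 = 21.34 and -0.6691 T_4 − 0.9563 T_5 = -486.9.
Solving simultaneously: T_4 = 179.6 N, T_5 = 383.5 N.

T_5 ≈ 384 N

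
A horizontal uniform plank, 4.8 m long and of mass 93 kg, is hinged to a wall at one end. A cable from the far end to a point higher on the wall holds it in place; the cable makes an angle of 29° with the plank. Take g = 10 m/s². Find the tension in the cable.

Take torques about the hinge: T sin 29° · 4.8 = 93×10×2.4 = 2232 N·m.
So T = 2232 / (0.4848 × 4.8) = 959.14 N.

T ≈ 959 N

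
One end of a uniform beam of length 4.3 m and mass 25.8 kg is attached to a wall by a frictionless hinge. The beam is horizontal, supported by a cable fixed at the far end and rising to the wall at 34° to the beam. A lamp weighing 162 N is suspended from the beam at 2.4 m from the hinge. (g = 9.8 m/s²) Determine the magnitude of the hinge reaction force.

|H| ≈ 378 N

Take torques about the hinge: T sin 34° · 4.3 = 25.8×9.8×2.15 + 162×2.4 = 932.41 N·m.
So T = 932.41 / (0.5592 × 4.3) = 387.77 N.
ΣF_x = 0: H_x = T cos 34° = 321.48 N.
ΣF_y = 0: H_y = (25.8×9.8 + 162) − T sin 34° = 414.84 − 216.84 = 198 N.
|H| = √(H_x² + H_y²) = √((321.48)² + (198)²) = 377.56 N.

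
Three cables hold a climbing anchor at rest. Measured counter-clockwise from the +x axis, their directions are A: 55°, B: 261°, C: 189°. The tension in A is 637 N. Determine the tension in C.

T_C ≈ 294 N

Resolve: ΣF_x = 637 cos 55° + T_B cos 261° + T_C cos 189° = 0.
        ΣF_y = 637 sin 55° + T_B sin 261° + T_C sin 189° = 0.
The known terms sum to (365.4, 521.8) N, so -0.1564 T_B − 0.9877 T_C = -365.4 and -0.9877 T_B − 0.1564 T_C = -521.8.
Solving simultaneously: T_B = 481.8 N, T_C = 293.6 N.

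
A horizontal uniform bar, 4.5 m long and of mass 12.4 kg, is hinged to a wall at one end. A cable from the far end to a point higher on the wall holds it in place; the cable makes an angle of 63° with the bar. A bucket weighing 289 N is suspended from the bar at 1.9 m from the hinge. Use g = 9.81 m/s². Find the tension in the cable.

T ≈ 205 N

Take torques about the hinge: T sin 63° · 4.5 = 12.4×9.81×2.25 + 289×1.9 = 822.8 N·m.
So T = 822.8 / (0.8910 × 4.5) = 205.21 N.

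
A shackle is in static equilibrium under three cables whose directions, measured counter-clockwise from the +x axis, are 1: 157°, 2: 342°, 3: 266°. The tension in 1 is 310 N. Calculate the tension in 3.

T_3 ≈ 27.8 N

Resolve: ΣF_x = 310 cos 157° + T_2 cos 342° + T_3 cos 266° = 0.
        ΣF_y = 310 sin 157° + T_2 sin 342° + T_3 sin 266° = 0.
The known terms sum to (-285.4, 121.1) N, so 0.9511 T_2 − 0.0698 T_3 = 285.4 and -0.3090 T_2 − 0.9976 T_3 = -121.1.
Solving simultaneously: T_2 = 302.1 N, T_3 = 27.85 N.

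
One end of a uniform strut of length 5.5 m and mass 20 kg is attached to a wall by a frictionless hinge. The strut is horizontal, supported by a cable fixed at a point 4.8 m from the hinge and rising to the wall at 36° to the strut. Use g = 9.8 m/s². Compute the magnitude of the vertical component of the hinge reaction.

|H_y| ≈ 83.7 N

Take torques about the hinge: T sin 36° · 4.8 = 20×9.8×2.75 = 539 N·m.
So T = 539 / (0.5878 × 4.8) = 191.04 N.
ΣF_y = 0: H_y = (20×9.8) − T sin 36° = 196 − 112.29 = 83.708 N.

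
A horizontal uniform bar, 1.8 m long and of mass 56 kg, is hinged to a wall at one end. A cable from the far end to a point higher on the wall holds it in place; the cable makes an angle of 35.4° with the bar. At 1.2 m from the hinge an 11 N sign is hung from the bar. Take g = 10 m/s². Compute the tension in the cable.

Take torques about the hinge: T sin 35.4° · 1.8 = 56×10×0.9 + 11×1.2 = 517.2 N·m.
So T = 517.2 / (0.5793 × 1.8) = 496.02 N.

T ≈ 496 N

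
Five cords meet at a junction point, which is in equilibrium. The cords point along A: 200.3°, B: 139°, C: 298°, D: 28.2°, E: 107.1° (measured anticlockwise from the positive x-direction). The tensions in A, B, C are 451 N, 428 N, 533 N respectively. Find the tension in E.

T_E ≈ 72.3 N

Resolve: ΣF_x = 451 cos 200.3° + 428 cos 139° + 533 cos 298° + T_D cos 28.2° + T_E cos 107.1° = 0.
        ΣF_y = 451 sin 200.3° + 428 sin 139° + 533 sin 298° + T_D sin 28.2° + T_E sin 107.1° = 0.
The known terms sum to (-495.8, -346.3) N, so 0.8813 T_D − 0.2940 T_E = 495.8 and 0.4726 T_D + 0.9558 T_E = 346.3.
Solving simultaneously: T_D = 586.7 N, T_E = 72.26 N.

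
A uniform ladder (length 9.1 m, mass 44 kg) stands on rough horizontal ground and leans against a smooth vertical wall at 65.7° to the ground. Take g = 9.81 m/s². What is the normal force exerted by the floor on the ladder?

N_floor ≈ 432 N

ΣF_y = 0: N_floor = 44×9.81 = 431.64 N.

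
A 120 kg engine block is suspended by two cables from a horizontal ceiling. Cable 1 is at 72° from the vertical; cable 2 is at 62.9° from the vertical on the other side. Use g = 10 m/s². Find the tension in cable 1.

Angles from the horizontal: cable 1 is 90° − 72° = 18°, cable 2 is 90° − 62.9° = 27.1°.
Weight W = 120 × 10 = 1200 N acts straight down.
Horizontal: T_1 cos 18° = T_2 cos 27.1°  →  T_2 = 1.068 T_1.
Vertical: T_1 sin 18° + T_2 sin 27.1° = 1200.
Substituting the horizontal relation into the vertical equation gives 0.7957 T_1 = 1200, so T_1 = 1508 N.

T_1 ≈ 1510 N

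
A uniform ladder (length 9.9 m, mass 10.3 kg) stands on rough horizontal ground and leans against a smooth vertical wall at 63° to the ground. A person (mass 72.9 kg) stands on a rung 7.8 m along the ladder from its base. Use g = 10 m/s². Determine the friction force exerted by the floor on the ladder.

f ≈ 319 N

Torques about the foot: N_wall · 9.9 sin 63° = 10.3×10×4.95 cos 63° + 72.9×10×7.8 cos 63° → N_wall = 318.89 N.
ΣF_x = 0: f_floor = N_wall = 318.89 N.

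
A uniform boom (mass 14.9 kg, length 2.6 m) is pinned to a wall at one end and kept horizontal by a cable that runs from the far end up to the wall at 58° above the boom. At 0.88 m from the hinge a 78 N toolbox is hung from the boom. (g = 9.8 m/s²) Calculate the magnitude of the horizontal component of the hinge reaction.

Take torques about the hinge: T sin 58° · 2.6 = 14.9×9.8×1.3 + 78×0.88 = 258.47 N·m.
So T = 258.47 / (0.8480 × 2.6) = 117.22 N.
ΣF_x = 0: H_x = T cos 58° = 62.118 N.

H_x ≈ 62.1 N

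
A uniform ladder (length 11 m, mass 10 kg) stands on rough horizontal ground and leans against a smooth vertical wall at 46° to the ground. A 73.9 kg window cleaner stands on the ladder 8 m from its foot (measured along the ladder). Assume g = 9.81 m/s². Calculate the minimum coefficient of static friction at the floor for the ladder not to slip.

μ_min ≈ 0.676

ΣF_y = 0: N_floor = 10×9.81 + 73.9×9.81 = 823.06 N.
Torques about the foot: N_wall · 11 sin 46° = 10×9.81×5.5 cos 46° + 73.9×9.81×8 cos 46° → N_wall = 556.52 N.
ΣF_x = 0: f_floor = N_wall = 556.52 N.
μ_min = f_floor / N_floor = 556.52 / 823.06 = 0.6762.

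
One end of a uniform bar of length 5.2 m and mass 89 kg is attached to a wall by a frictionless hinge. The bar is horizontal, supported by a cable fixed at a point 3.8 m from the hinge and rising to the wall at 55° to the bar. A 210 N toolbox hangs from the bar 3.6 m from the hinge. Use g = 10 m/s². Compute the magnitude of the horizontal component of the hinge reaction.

Take torques about the hinge: T sin 55° · 3.8 = 89×10×2.6 + 210×3.6 = 3070 N·m.
So T = 3070 / (0.8192 × 3.8) = 986.26 N.
ΣF_x = 0: H_x = T cos 55° = 565.69 N.

H_x ≈ 566 N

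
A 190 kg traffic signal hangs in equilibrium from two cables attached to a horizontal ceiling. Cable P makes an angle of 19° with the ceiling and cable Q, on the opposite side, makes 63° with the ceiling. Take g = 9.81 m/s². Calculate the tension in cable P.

T_P ≈ 855 N

Weight W = 190 × 9.81 = 1864 N acts straight down.
Horizontal: T_P cos 19° = T_Q cos 63°  →  T_Q = 2.083 T_P.
Vertical: T_P sin 19° + T_Q sin 63° = 1864.
Substituting the horizontal relation into the vertical equation gives 2.181 T_P = 1864, so T_P = 854.5 N.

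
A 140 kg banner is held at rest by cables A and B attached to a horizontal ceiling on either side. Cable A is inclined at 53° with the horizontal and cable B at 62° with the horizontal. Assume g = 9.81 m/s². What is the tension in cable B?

T_B ≈ 912 N

Weight W = 140 × 9.81 = 1373 N acts straight down.
Horizontal: T_A cos 53° = T_B cos 62°  →  T_A = 0.7801 T_B.
Vertical: T_A sin 53° + T_B sin 62° = 1373.
Substituting the horizontal relation into the vertical equation gives 1.506 T_B = 1373, so T_B = 912 N.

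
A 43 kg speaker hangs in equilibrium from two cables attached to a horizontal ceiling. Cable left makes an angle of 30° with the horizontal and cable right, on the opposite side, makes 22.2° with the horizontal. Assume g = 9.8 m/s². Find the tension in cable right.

Weight W = 43 × 9.8 = 421.4 N acts straight down.
Horizontal: T_left cos 30° = T_right cos 22.2°  →  T_left = 1.069 T_right.
Vertical: T_left sin 30° + T_right sin 22.2° = 421.4.
Substituting the horizontal relation into the vertical equation gives 0.9124 T_right = 421.4, so T_right = 461.9 N.

T_right ≈ 462 N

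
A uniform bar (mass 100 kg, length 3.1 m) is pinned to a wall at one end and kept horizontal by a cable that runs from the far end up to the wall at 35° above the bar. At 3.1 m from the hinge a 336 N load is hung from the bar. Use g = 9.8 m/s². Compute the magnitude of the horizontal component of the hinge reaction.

H_x ≈ 1180 N

Take torques about the hinge: T sin 35° · 3.1 = 100×9.8×1.55 + 336×3.1 = 2560.6 N·m.
So T = 2560.6 / (0.5736 × 3.1) = 1440.1 N.
ΣF_x = 0: H_x = T cos 35° = 1179.7 N.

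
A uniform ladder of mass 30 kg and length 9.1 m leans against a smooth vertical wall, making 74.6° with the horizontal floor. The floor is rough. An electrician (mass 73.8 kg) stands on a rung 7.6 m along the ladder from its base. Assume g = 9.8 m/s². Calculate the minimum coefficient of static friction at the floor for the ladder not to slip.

ΣF_y = 0: N_floor = 30×9.8 + 73.8×9.8 = 1017.2 N.
Torques about the foot: N_wall · 9.1 sin 74.6° = 30×9.8×4.55 cos 74.6° + 73.8×9.8×7.6 cos 74.6° → N_wall = 206.87 N.
ΣF_x = 0: f_floor = N_wall = 206.87 N.
μ_min = f_floor / N_floor = 206.87 / 1017.2 = 0.2034.

μ_min ≈ 0.203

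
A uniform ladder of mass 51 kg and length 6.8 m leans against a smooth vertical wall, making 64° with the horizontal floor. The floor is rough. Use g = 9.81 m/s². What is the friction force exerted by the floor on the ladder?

f ≈ 122 N

Torques about the foot: N_wall · 6.8 sin 64° = 51×9.81×3.4 cos 64° → N_wall = 122.01 N.
ΣF_x = 0: f_floor = N_wall = 122.01 N.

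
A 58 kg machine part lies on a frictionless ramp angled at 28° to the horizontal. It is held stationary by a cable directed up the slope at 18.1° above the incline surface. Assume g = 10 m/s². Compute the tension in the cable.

T ≈ 286 N

Take axes along and perpendicular to the incline. Weight components: W sin 28° = 272.3 N down-slope, W cos 28° = 512.1 N into the surface.
Along incline: T cos 18.1° = W sin 28° → T = 286.5 N.
Perpendicular: N = W cos 28° − T sin 18.1° = 423.1 N.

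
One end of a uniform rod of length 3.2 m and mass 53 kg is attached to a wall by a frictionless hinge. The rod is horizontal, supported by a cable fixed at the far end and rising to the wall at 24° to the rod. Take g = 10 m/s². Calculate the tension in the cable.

Take torques about the hinge: T sin 24° · 3.2 = 53×10×1.6 = 848 N·m.
So T = 848 / (0.4067 × 3.2) = 651.53 N.

T ≈ 652 N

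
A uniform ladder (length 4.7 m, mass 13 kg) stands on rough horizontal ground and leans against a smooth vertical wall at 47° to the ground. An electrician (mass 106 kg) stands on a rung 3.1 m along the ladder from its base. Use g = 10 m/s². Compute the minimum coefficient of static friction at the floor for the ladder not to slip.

μ_min ≈ 0.599

ΣF_y = 0: N_floor = 13×10 + 106×10 = 1190 N.
Torques about the foot: N_wall · 4.7 sin 47° = 13×10×2.35 cos 47° + 106×10×3.1 cos 47° → N_wall = 712.58 N.
ΣF_x = 0: f_floor = N_wall = 712.58 N.
μ_min = f_floor / N_floor = 712.58 / 1190 = 0.5988.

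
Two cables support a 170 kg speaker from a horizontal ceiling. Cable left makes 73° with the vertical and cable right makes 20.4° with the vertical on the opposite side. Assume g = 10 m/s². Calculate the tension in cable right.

T_right ≈ 1630 N

Angles from the horizontal: cable left is 90° − 73° = 17°, cable right is 90° − 20.4° = 69.6°.
Weight W = 170 × 10 = 1700 N acts straight down.
Horizontal: T_left cos 17° = T_right cos 69.6°  →  T_left = 0.3645 T_right.
Vertical: T_left sin 17° + T_right sin 69.6° = 1700.
Substituting the horizontal relation into the vertical equation gives 1.044 T_right = 1700, so T_right = 1629 N.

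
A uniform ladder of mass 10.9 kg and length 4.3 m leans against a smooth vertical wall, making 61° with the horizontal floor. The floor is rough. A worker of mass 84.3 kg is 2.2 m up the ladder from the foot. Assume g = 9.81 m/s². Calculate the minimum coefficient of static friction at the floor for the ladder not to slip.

μ_min ≈ 0.283

ΣF_y = 0: N_floor = 10.9×9.81 + 84.3×9.81 = 933.91 N.
Torques about the foot: N_wall · 4.3 sin 61° = 10.9×9.81×2.15 cos 61° + 84.3×9.81×2.2 cos 61° → N_wall = 264.17 N.
ΣF_x = 0: f_floor = N_wall = 264.17 N.
μ_min = f_floor / N_floor = 264.17 / 933.91 = 0.2829.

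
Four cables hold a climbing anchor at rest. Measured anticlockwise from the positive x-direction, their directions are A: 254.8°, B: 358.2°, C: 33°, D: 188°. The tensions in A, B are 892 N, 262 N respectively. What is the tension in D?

Resolve: ΣF_x = 892 cos 254.8° + 262 cos 358.2° + T_C cos 33° + T_D cos 188° = 0.
        ΣF_y = 892 sin 254.8° + 262 sin 358.2° + T_C sin 33° + T_D sin 188° = 0.
The known terms sum to (28, -869) N, so 0.8387 T_C − 0.9903 T_D = -28 and 0.5446 T_C − 0.1392 T_D = 869.
Solving simultaneously: T_C = 2045 N, T_D = 1761 N.

T_D ≈ 1760 N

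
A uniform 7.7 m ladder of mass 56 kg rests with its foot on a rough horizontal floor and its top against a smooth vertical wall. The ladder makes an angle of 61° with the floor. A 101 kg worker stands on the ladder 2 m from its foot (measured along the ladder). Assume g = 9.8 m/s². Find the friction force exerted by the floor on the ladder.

f ≈ 295 N

Torques about the foot: N_wall · 7.7 sin 61° = 56×9.8×3.85 cos 61° + 101×9.8×2 cos 61° → N_wall = 294.61 N.
ΣF_x = 0: f_floor = N_wall = 294.61 N.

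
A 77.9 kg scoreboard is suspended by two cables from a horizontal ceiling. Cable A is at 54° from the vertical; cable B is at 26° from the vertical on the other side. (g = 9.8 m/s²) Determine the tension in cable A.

Angles from the horizontal: cable A is 90° − 54° = 36°, cable B is 90° − 26° = 64°.
Weight W = 77.9 × 9.8 = 763.4 N acts straight down.
Horizontal: T_A cos 36° = T_B cos 64°  →  T_B = 1.846 T_A.
Vertical: T_A sin 36° + T_B sin 64° = 763.4.
Substituting the horizontal relation into the vertical equation gives 2.247 T_A = 763.4, so T_A = 339.8 N.

T_A ≈ 340 N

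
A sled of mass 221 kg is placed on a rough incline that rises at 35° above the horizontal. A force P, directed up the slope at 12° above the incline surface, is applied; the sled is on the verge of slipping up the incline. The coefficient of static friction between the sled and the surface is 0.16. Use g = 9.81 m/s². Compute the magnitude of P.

P ≈ 1510 N

On the verge of sliding up the incline, friction equals μN and acts down the slope.
Perpendicular: N + P sin 12° = W cos 35° = 1776 N.
Along incline: P cos 12° = W sin 35° + μN  with W sin 35° = 1244 N.
Solving the pair for P and N: P = 1510 N, N = 1462 N (and f = μN = 233.9 N).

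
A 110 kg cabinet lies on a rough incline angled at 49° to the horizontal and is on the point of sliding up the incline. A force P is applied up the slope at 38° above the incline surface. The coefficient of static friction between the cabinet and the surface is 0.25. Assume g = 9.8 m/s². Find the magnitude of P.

P ≈ 1050 N

On the verge of sliding up the incline, friction equals μN and acts down the slope.
Perpendicular: N + P sin 38° = W cos 49° = 707.2 N.
Along incline: P cos 38° = W sin 49° + μN  with W sin 49° = 813.6 N.
Solving the pair for P and N: P = 1051 N, N = 59.9 N (and f = μN = 14.97 N).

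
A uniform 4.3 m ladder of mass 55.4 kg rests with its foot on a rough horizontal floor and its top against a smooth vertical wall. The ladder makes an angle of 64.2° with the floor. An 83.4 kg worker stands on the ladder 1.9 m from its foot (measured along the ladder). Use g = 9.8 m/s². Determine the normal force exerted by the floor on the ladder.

N_floor ≈ 1360 N

ΣF_y = 0: N_floor = 55.4×9.8 + 83.4×9.8 = 1360.2 N.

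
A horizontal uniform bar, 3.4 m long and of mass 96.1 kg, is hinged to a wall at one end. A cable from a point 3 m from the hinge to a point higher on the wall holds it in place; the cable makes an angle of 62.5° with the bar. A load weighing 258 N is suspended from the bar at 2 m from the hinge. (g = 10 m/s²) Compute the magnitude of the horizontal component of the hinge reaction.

H_x ≈ 373 N

Take torques about the hinge: T sin 62.5° · 3 = 96.1×10×1.7 + 258×2 = 2149.7 N·m.
So T = 2149.7 / (0.8870 × 3) = 807.84 N.
ΣF_x = 0: H_x = T cos 62.5° = 373.02 N.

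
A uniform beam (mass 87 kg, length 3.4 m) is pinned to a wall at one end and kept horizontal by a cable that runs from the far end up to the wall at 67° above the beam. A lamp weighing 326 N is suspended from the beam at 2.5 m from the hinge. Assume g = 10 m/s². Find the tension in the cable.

T ≈ 733 N

Take torques about the hinge: T sin 67° · 3.4 = 87×10×1.7 + 326×2.5 = 2294 N·m.
So T = 2294 / (0.9205 × 3.4) = 732.97 N.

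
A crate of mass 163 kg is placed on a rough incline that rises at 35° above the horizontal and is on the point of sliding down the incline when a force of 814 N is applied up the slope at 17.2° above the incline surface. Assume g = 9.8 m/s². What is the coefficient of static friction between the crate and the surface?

On the verge of sliding down the incline, friction is at its maximum μN and acts up the slope.
Perpendicular to incline: N = W cos 35° − P sin 17.2° = 1309 − 240.7 = 1068 N.
Along incline: P cos 17.2° + μN = W sin 35° → μ = (W sin 35° − P cos 17.2°) / N = 0.1298.

μ ≈ 0.130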